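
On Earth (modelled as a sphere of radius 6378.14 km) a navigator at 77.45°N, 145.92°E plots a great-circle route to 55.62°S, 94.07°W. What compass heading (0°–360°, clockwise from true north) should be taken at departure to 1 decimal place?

With φ₁ = 1.3518, φ₂ = -0.9708, Δλ = 2.0946 rad, the forward-azimuth formula gives
θ = atan2( sin Δλ cos φ₂ , cos φ₁ sin φ₂ − sin φ₁ cos φ₂ cos Δλ ) = atan2(0.4890, 0.0963) = 78.85°.
So the initial bearing is 78.9°.

78.9°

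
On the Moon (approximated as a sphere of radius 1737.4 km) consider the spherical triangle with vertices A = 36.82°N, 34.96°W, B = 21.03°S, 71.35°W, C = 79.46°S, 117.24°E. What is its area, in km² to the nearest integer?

2906988 km²

Side lengths (central angles): a = 1.3858, b = 2.3728, c = 1.1740 rad; semiperimeter s = 2.4663.
By l'Huilier's theorem, tan(E/4) = √[tan(s/2) tan((s−a)/2) tan((s−b)/2) tan((s−c)/2)], giving spherical excess E = 0.9630 rad.
Area = E·R² = 0.9630 × (1737.4)² ≈ 2906988 km².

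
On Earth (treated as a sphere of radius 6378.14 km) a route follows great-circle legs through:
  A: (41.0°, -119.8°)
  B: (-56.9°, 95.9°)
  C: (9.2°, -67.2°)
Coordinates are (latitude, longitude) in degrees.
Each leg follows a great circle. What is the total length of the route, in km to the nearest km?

Leg A→B: central angle 2.6558 rad, distance 16938.9 km.
Leg B→C: central angle 2.2780 rad, distance 14529.6 km.
Total: 16938.9 + 14529.6 ≈ 31468 km.

31468 km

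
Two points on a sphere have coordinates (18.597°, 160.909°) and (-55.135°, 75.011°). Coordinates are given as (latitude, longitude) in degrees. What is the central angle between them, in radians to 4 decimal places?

1.7956 rad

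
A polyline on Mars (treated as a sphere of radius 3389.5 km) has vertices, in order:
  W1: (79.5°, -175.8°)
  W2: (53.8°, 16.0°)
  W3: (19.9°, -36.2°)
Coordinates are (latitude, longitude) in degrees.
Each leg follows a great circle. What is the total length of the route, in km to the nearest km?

Leg W1→W2: central angle 0.8119 rad, distance 2752.1 km.
Leg W2→W3: central angle 0.9084 rad, distance 3078.9 km.
Total: 2752.1 + 3078.9 ≈ 5831 km.

5831 km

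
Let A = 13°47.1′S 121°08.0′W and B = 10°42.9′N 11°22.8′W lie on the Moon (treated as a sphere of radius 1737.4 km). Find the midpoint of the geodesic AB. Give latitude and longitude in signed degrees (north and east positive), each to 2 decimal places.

Central angle δ = 1.9464 rad. Interpolating on the sphere with fraction f = 0.5:
P = [sin((1−f)δ)·A + sin(fδ)·B] / sin δ = 0.8886·A + 0.8886·B in Cartesian coordinates,
giving P = (0.4098, -0.9110, -0.0465), i.e. latitude -2.67°, longitude -65.78°.

-2.67°, -65.78°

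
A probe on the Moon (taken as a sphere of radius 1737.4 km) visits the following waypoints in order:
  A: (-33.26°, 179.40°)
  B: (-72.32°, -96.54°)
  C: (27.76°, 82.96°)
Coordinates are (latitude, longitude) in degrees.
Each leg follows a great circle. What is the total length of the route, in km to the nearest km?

5827 km

Leg A→B: central angle 0.9898 rad, distance 1719.8 km.
Leg B→C: central angle 2.3639 rad, distance 4107.0 km.
Total: 1719.8 + 4107.0 ≈ 5827 km.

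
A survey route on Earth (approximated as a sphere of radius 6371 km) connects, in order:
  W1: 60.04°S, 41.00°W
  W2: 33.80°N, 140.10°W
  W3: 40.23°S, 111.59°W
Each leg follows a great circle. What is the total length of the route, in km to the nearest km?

22436 km

Leg W1→W2: central angle 2.1503 rad, distance 13699.5 km.
Leg W2→W3: central angle 1.3713 rad, distance 8736.4 km.
Total: 13699.5 + 8736.4 ≈ 22436 km.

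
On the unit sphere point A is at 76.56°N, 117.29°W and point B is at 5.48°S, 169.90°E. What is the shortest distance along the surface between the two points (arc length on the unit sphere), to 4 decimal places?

1.5953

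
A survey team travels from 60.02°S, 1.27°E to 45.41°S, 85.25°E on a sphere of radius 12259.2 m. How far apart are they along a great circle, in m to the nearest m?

In radians: φ₁ = -1.0475, φ₂ = -0.7926, Δλ = 83.980° = 1.4657 rad.
cos c = sin φ₁ sin φ₂ + cos φ₁ cos φ₂ cos Δλ = (-0.8662)(-0.7121) + (0.4997)(0.7020)(0.1049) = 0.65365,
so c = arccos(0.65365) = 0.85839 rad.
Distance = R·c = 12259.2 × 0.8584 ≈ 10523 m.

10523 m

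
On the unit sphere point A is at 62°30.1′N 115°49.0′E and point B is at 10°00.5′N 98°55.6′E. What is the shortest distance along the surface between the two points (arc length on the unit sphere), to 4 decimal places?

0.9407

In radians: φ₁ = 1.0909, φ₂ = 0.1747, Δλ = -16.890° = -0.2948 rad.
Haversine: a = sin²(Δφ/2) + cos φ₁ cos φ₂ sin²(Δλ/2) = 0.1956 + (0.4617)(0.9848)(0.0216) = 0.20538.
Central angle c = 2·arcsin(√a) = 0.94068 rad.
On the unit sphere the arc length equals the central angle: 0.9407.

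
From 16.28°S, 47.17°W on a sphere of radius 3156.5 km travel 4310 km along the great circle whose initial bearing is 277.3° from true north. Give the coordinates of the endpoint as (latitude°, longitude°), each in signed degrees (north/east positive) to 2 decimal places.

Angular distance δ = d/R = 4310/3156.5 = 1.36544 rad; initial bearing θ = 4.8398 rad.
sin φ₂ = sin φ₁ cos δ + cos φ₁ sin δ cos θ = (-0.2803)(0.2039) + (0.9599)(0.9790)(0.1271) = 0.0622, so φ₂ = 3.57°.
Δλ = atan2(sin θ sin δ cos φ₁, cos δ − sin φ₁ sin φ₂) = atan2(-0.9321, 0.2214) = -76.640°.
λ₂ = -47.170° − 76.640° = -123.81°.

3.57°, -123.81°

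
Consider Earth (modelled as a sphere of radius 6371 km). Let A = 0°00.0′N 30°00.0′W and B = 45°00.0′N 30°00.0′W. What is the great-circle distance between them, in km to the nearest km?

5004 km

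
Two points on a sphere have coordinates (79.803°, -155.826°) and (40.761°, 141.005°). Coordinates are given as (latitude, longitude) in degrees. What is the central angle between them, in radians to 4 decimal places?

With latitudes φ₁ = 79.803°, φ₂ = 40.761° and longitude difference Δλ = -63.169°:
Haversine: a = sin²(Δφ/2) + cos φ₁ cos φ₂ sin²(Δλ/2) = 0.1117 + (0.1770)(0.7574)(0.2743) = 0.14844.
Central angle c = 2·arcsin(√a) = 0.79103 rad.
So the angular separation is 0.7910 rad.

0.7910 rad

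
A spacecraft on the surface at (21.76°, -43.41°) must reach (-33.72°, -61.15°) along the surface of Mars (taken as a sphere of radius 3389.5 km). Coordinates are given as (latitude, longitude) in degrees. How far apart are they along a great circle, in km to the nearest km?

With latitudes φ₁ = 21.760°, φ₂ = -33.720° and longitude difference Δλ = -17.740°:
cos c = sin φ₁ sin φ₂ + cos φ₁ cos φ₂ cos Δλ = (0.3707)(-0.5551) + (0.9287)(0.8318)(0.9524) = 0.52996,
so c = arccos(0.52996) = 1.01224 rad.
Distance = R·c = 3389.5 × 1.0122 ≈ 3431 km.

3431 km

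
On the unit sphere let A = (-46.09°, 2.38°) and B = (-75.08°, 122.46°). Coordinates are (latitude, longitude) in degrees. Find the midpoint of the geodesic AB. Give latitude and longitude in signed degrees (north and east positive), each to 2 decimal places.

The central angle between A and B is δ = 0.9190 rad.
With f = 0.5, the slerp weights are sin((1−f)δ)/sin δ = 0.5579 and sin(fδ)/sin δ = 0.5579.
Weighted sum of the unit vectors: (0.5579)·(0.6929,0.0288,-0.7204) + (0.5579)·(-0.1382,0.2172,-0.9663) = (0.3095, 0.1373, -0.9410).
Converting back: φ = atan2(z, √(x²+y²)) = -70.21°, λ = atan2(y, x) = 23.92°.

-70.21°, 23.92°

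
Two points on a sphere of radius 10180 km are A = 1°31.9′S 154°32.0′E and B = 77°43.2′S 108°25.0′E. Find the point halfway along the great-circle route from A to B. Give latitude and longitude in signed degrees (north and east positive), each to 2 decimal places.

-40.94°, 146.92°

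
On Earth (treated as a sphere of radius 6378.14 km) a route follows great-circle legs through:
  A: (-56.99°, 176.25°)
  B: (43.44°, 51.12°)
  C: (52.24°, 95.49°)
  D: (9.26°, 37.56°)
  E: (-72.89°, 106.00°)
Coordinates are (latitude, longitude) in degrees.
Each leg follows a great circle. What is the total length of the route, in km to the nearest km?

Leg A→B: central angle 2.5052 rad, distance 15978.3 km.
Leg B→C: central angle 0.5327 rad, distance 3397.7 km.
Leg C→D: central angle 1.1061 rad, distance 7055.1 km.
Leg D→E: central angle 1.6179 rad, distance 10319.2 km.
Total: 15978.3 + 3397.7 + 7055.1 + 10319.2 ≈ 36750 km.

36750 km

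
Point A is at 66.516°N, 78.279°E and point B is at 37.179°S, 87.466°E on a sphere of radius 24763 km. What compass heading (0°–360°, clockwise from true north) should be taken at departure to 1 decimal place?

With φ₁ = 1.1609, φ₂ = -0.6489, Δλ = 0.1603 rad, the forward-azimuth formula gives
θ = atan2( sin Δλ cos φ₂ , cos φ₁ sin φ₂ − sin φ₁ cos φ₂ cos Δλ ) = atan2(0.1272, -0.9622) = 172.47°.
So the initial bearing is 172.5°.

172.5°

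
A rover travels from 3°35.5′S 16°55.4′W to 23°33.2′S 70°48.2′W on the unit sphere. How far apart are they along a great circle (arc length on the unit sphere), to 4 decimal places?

0.9712

With latitudes φ₁ = -3.592°, φ₂ = -23.553° and longitude difference Δλ = -53.880°:
cos c = sin φ₁ sin φ₂ + cos φ₁ cos φ₂ cos Δλ = (-0.0626)(-0.3996) + (0.9980)(0.9167)(0.5895) = 0.56434,
so c = arccos(0.56434) = 0.97116 rad.
On the unit sphere the arc length equals the central angle: 0.9712.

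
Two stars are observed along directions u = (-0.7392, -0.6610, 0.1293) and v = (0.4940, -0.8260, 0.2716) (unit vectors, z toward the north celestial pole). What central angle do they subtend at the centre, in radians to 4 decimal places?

u·v = 0.2159; |u| = 1.0000, |v| = 1.0000.
cos θ = (u·v)/(|u||v|) = 0.2159, so θ = 1.3532 rad.

1.3532 rad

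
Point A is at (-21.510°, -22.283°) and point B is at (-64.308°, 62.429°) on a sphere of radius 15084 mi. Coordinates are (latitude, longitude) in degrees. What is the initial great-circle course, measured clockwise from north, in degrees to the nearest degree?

152°

With φ₁ = -0.3754, φ₂ = -1.1224, Δλ = 1.4785 rad, the forward-azimuth formula gives
θ = atan2( sin Δλ cos φ₂ , cos φ₁ sin φ₂ − sin φ₁ cos φ₂ cos Δλ ) = atan2(0.4317, -0.8237) = 152.34°.
So the initial bearing is 152°.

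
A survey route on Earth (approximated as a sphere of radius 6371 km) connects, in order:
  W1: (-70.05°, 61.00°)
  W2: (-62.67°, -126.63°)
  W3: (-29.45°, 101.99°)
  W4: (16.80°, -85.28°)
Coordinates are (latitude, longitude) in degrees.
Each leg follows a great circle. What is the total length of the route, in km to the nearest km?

32573 km

Leg W1→W2: central angle 0.8233 rad, distance 5245.3 km.
Leg W2→W3: central angle 1.3974 rad, distance 8903.0 km.
Leg W3→W4: central angle 2.8920 rad, distance 18425.2 km.
Total: 5245.3 + 8903.0 + 18425.2 ≈ 32573 km.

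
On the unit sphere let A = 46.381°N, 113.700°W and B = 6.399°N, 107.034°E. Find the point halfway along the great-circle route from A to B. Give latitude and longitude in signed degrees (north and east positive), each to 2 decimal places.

52.05°, 150.74°

The central angle between A and B is δ = 2.0251 rad.
With f = 0.5, the slerp weights are sin((1−f)δ)/sin δ = 0.9439 and sin(fδ)/sin δ = 0.9439.
Weighted sum of the unit vectors: (0.9439)·(-0.2773,-0.6317,0.7239) + (0.9439)·(-0.2911,0.9502,0.1115) = (-0.5365, 0.3006, 0.7885).
Converting back: φ = atan2(z, √(x²+y²)) = 52.05°, λ = atan2(y, x) = 150.74°.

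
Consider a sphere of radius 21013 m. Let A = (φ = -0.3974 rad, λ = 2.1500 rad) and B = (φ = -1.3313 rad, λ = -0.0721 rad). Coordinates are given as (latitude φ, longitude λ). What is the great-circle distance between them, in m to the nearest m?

27841 m

Let φ₁ = -0.3974 rad, φ₂ = -1.3313 rad, and Δλ = -2.2221 rad.
cos c = sin φ₁ sin φ₂ + cos φ₁ cos φ₂ cos Δλ = (-0.3870)(-0.9715) + (0.9221)(0.2372)(-0.6062) = 0.24338,
so c = arccos(0.24338) = 1.32495 rad.
Distance = R·c = 21013 × 1.3249 ≈ 27841 m.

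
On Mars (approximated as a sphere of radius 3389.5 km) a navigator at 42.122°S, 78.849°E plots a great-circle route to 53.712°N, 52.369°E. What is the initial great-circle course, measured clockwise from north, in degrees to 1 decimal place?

Δλ = -26.480° = -0.4622 rad.
y = sin Δλ · cos φ₂ = (-0.4459)(0.5918) = -0.2639
x = cos φ₁ sin φ₂ − sin φ₁ cos φ₂ cos Δλ = (0.7417)(0.8061) − (-0.6707)(0.5918)(0.8951) = 0.9532
θ = atan2(y, x) = -15.48°; adding 360° gives 344.5°.

344.5°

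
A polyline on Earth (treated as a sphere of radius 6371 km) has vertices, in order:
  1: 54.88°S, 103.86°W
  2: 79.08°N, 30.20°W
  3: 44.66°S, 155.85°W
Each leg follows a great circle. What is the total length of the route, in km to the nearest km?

31225 km

Leg 1→2: central angle 2.4535 rad, distance 15631.4 km.
Leg 2→3: central angle 2.4476 rad, distance 15593.7 km.
Total: 15631.4 + 15593.7 ≈ 31225 km.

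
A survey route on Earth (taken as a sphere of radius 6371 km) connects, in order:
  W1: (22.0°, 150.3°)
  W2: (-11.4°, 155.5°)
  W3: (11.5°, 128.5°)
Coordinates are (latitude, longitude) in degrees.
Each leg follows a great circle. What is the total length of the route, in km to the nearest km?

Leg W1→W2: central angle 0.5897 rad, distance 3757.0 km.
Leg W2→W3: central angle 0.6155 rad, distance 3921.3 km.
Total: 3757.0 + 3921.3 ≈ 7678 km.

7678 km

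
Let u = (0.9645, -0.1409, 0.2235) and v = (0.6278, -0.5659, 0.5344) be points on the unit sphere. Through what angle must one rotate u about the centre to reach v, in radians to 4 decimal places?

0.6357 rad

u·v = 0.8047; |u| = 1.0000, |v| = 1.0000.
cos θ = (u·v)/(|u||v|) = 0.8047, so θ = 0.6357 rad.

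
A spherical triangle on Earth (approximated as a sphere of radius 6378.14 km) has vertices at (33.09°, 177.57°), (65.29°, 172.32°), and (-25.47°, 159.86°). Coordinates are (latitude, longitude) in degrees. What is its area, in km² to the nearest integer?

6273810 km²

Side lengths (central angles): a = 1.5930, b = 1.0636, c = 0.5647 rad; semiperimeter s = 1.6106.
By l'Huilier's theorem, tan(E/4) = √[tan(s/2) tan((s−a)/2) tan((s−b)/2) tan((s−c)/2)], giving spherical excess E = 0.1542 rad.
Area = E·R² = 0.1542 × (6378.14)² ≈ 6273810 km².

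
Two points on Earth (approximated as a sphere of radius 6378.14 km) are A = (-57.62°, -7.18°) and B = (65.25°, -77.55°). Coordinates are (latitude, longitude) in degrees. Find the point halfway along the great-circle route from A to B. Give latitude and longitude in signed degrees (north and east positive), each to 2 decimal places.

Central angle δ = 2.3345 rad. Interpolating on the sphere with fraction f = 0.5:
P = [sin((1−f)δ)·A + sin(fδ)·B] / sin δ = 1.2733·A + 1.2733·B in Cartesian coordinates,
giving P = (0.7915, -0.6058, 0.0810), i.e. latitude 4.65°, longitude -37.43°.

4.65°, -37.43°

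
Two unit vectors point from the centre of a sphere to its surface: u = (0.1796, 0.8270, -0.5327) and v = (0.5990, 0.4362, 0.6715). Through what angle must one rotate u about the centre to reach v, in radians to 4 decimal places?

1.4600 rad

u·v = 0.1106; |u| = 1.0000, |v| = 1.0000.
cos θ = (u·v)/(|u||v|) = 0.1106, so θ = 1.4600 rad.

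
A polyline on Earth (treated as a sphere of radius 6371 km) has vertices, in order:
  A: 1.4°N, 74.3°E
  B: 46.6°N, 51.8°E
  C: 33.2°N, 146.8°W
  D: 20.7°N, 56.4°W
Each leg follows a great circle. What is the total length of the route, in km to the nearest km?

Leg A→B: central angle 0.8601 rad, distance 5479.8 km.
Leg B→C: central angle 1.7184 rad, distance 10947.8 km.
Leg C→D: central angle 1.3816 rad, distance 8802.1 km.
Total: 5479.8 + 10947.8 + 8802.1 ≈ 25230 km.

25230 km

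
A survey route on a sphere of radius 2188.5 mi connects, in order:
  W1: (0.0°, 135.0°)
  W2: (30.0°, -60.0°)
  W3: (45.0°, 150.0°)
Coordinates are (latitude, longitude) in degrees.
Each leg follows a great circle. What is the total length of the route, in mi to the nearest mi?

9433 mi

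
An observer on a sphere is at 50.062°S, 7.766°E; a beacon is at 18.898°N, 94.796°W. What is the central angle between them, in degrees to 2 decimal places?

In radians: φ₁ = -0.8737, φ₂ = 0.3298, Δλ = -102.562° = -1.7900 rad.
cos c = sin φ₁ sin φ₂ + cos φ₁ cos φ₂ cos Δλ = (-0.7667)(0.3239) + (0.6420)(0.9461)(-0.2175) = -0.38043,
so c = arccos(-0.38043) = 1.96106 rad.
So the angular separation is 112.36°.

112.36°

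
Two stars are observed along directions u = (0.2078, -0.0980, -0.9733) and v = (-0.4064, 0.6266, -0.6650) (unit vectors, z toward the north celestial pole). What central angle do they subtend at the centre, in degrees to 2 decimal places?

59.91°

u·v = 0.5014; |u| = 1.0000, |v| = 1.0000.
cos θ = (u·v)/(|u||v|) = 0.5014, so θ = 59.91°.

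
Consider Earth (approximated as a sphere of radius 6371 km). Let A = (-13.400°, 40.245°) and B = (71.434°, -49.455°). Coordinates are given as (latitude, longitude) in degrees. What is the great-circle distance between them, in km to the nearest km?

In radians: φ₁ = -0.2339, φ₂ = 1.2468, Δλ = -89.700° = -1.5656 rad.
Haversine: a = sin²(Δφ/2) + cos φ₁ cos φ₂ sin²(Δλ/2) = 0.4550 + (0.9728)(0.3184)(0.4974) = 0.60903.
Central angle c = 2·arcsin(√a) = 1.79063 rad.
Distance = R·c = 6371 × 1.7906 ≈ 11408 km.

11408 km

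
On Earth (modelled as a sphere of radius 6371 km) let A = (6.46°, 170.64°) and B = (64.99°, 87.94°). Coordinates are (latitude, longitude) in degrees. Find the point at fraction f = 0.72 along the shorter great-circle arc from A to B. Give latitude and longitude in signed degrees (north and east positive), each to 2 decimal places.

55.59°, 130.88°

The central angle between A and B is δ = 1.4148 rad.
With f = 0.72, the slerp weights are sin((1−f)δ)/sin δ = 0.3906 and sin(fδ)/sin δ = 0.8619.
Weighted sum of the unit vectors: (0.3906)·(-0.9804,0.1616,0.1125) + (0.8619)·(0.0152,0.4225,0.9062) = (-0.3699, 0.4273, 0.8250).
Converting back: φ = atan2(z, √(x²+y²)) = 55.59°, λ = atan2(y, x) = 130.88°.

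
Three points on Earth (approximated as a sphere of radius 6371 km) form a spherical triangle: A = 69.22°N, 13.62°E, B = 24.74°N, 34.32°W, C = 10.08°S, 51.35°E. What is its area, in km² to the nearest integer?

34905858 km²

Side lengths (central angles): a = 1.5765, b = 1.4579, c = 0.9183 rad; semiperimeter s = 1.9764.
By l'Huilier's theorem, tan(E/4) = √[tan(s/2) tan((s−a)/2) tan((s−b)/2) tan((s−c)/2)], giving spherical excess E = 0.8600 rad.
Area = E·R² = 0.8600 × (6371)² ≈ 34905858 km².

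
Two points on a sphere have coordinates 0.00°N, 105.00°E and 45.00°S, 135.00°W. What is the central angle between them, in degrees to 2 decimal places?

With latitudes φ₁ = 0.000°, φ₂ = -45.000° and longitude difference Δλ = 120.000°:
cos c = sin φ₁ sin φ₂ + cos φ₁ cos φ₂ cos Δλ = (0.0000)(-0.7071) + (1.0000)(0.7071)(-0.5000) = -0.35355,
so c = arccos(-0.35355) = 1.93216 rad.
So the angular separation is 110.70°.

110.70°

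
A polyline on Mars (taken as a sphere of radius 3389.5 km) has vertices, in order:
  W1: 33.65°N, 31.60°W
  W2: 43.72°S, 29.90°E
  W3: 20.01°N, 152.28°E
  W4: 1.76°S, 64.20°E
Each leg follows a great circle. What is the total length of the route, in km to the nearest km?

Leg W1→W2: central angle 1.6668 rad, distance 5649.8 km.
Leg W2→W3: central angle 2.2145 rad, distance 7506.1 km.
Leg W3→W4: central angle 1.5498 rad, distance 5253.2 km.
Total: 5649.8 + 7506.1 + 5253.2 ≈ 18409 km.

18409 km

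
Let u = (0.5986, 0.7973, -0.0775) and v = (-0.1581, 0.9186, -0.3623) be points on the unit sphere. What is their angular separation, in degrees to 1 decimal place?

u·v = 0.6658; |u| = 1.0000, |v| = 1.0000.
cos θ = (u·v)/(|u||v|) = 0.6658, so θ = 48.3°.

48.3°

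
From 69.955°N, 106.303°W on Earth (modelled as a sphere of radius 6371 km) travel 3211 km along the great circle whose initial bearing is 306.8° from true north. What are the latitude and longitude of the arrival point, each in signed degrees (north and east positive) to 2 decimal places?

67.19°, 167.89°

Angular distance δ = d/R = 3211/6371 = 0.50400 rad; initial bearing θ = 5.3547 rad.
sin φ₂ = sin φ₁ cos δ + cos φ₁ sin δ cos θ = (0.9394)(0.8757) + (0.3428)(0.4829)(0.5990) = 0.9218, so φ₂ = 67.19°.
Δλ = atan2(sin θ sin δ cos φ₁, cos δ − sin φ₁ sin φ₂) = atan2(-0.1325, 0.0097) = -85.804°.
λ₂ = -106.303° − 85.804° = -192.11° → 167.89° after wrapping to (−180°, 180°].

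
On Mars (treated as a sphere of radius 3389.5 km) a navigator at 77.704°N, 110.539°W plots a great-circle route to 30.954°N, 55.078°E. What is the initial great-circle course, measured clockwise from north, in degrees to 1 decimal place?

Δλ = 165.617° = 2.8906 rad.
y = sin Δλ · cos φ₂ = (0.2484)(0.8576) = 0.2130
x = cos φ₁ sin φ₂ − sin φ₁ cos φ₂ cos Δλ = (0.2130)(0.5143) − (0.9771)(0.8576)(-0.9687) = 0.9212
θ = atan2(y, x) = 13.02°, so the bearing is 13.0°.

13.0°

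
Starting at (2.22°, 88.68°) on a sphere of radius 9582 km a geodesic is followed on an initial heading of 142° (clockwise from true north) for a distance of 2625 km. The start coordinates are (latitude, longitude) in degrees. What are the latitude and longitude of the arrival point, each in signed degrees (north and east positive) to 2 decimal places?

-10.12°, 98.42°

Angular distance δ = d/R = 2625/9582 = 0.27395 rad; initial bearing θ = 2.4784 rad.
sin φ₂ = sin φ₁ cos δ + cos φ₁ sin δ cos θ = (0.0387)(0.9627) + (0.9992)(0.2705)(-0.7880) = -0.1757, so φ₂ = -10.12°.
Δλ = atan2(sin θ sin δ cos φ₁, cos δ − sin φ₁ sin φ₂) = atan2(0.1664, 0.9695) = 9.741°.
λ₂ = 88.680° + 9.741° = 98.42°.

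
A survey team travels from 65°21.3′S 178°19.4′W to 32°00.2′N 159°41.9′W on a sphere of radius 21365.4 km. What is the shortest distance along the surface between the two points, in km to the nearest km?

36704 km

Let φ₁ = -1.1407 rad, φ₂ = 0.5586 rad, and Δλ = 0.3251 rad.
Haversine: a = sin²(Δφ/2) + cos φ₁ cos φ₂ sin²(Δλ/2) = 0.5640 + (0.4170)(0.8480)(0.0262) = 0.57330.
Central angle c = 2·arcsin(√a) = 1.71792 rad.
Distance = R·c = 21365.4 × 1.7179 ≈ 36704 km.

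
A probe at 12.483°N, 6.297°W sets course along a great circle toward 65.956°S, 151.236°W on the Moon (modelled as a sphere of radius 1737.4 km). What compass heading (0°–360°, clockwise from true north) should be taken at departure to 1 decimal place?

195.9°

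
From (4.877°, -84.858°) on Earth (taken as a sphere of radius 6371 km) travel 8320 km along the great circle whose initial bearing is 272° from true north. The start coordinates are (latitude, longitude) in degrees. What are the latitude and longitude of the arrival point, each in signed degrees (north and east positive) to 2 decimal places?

3.20°, -159.88°

Angular distance δ = d/R = 8320/6371 = 1.30592 rad; initial bearing θ = 4.7473 rad.
sin φ₂ = sin φ₁ cos δ + cos φ₁ sin δ cos θ = (0.0850)(0.2618) + (0.9964)(0.9651)(0.0349) = 0.0558, so φ₂ = 3.20°.
Δλ = atan2(sin θ sin δ cos φ₁, cos δ − sin φ₁ sin φ₂) = atan2(-0.9610, 0.2570) = -75.026°.
λ₂ = -84.858° − 75.026° = -159.88°.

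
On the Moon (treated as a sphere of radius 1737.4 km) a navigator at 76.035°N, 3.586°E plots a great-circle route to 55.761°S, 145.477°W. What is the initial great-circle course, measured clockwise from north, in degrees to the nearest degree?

313°

With φ₁ = 1.3271, φ₂ = -0.9732, Δλ = -2.6016 rad, the forward-azimuth formula gives
θ = atan2( sin Δλ cos φ₂ , cos φ₁ sin φ₂ − sin φ₁ cos φ₂ cos Δλ ) = atan2(-0.2893, 0.2688) = -47.10°.
Adding 360° brings this into [0°, 360°): 313°.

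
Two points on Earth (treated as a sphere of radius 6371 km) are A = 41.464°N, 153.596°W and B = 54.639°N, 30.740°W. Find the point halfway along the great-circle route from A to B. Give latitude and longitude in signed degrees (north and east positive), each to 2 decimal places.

The central angle between A and B is δ = 1.2612 rad.
With f = 0.5, the slerp weights are sin((1−f)δ)/sin δ = 0.6191 and sin(fδ)/sin δ = 0.6191.
Weighted sum of the unit vectors: (0.6191)·(-0.6712,-0.3332,0.6621) + (0.6191)·(0.4974,-0.2958,0.8155) = (-0.1076, -0.3894, 0.9148).
Converting back: φ = atan2(z, √(x²+y²)) = 66.17°, λ = atan2(y, x) = -105.44°.

66.17°, -105.44°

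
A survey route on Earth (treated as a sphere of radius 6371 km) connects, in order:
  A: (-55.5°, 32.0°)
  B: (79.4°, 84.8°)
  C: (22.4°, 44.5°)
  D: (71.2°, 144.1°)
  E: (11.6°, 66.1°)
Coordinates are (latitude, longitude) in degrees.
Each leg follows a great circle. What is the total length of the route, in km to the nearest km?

Leg A→B: central angle 2.4144 rad, distance 15382.4 km.
Leg B→C: central angle 1.0423 rad, distance 6640.2 km.
Leg C→D: central angle 1.2545 rad, distance 7992.4 km.
Leg D→E: central angle 1.3119 rad, distance 8358.3 km.
Total: 15382.4 + 6640.2 + 7992.4 + 8358.3 ≈ 38373 km.

38373 km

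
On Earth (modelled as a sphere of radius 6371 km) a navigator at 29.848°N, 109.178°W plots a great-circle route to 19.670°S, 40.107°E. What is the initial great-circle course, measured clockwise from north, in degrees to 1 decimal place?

Δλ = 149.285° = 2.6055 rad.
y = sin Δλ · cos φ₂ = (0.5108)(0.9416) = 0.4810
x = cos φ₁ sin φ₂ − sin φ₁ cos φ₂ cos Δλ = (0.8673)(-0.3366) − (0.4977)(0.9416)(-0.8597) = 0.1110
θ = atan2(y, x) = 77.01°, so the bearing is 77.0°.

77.0°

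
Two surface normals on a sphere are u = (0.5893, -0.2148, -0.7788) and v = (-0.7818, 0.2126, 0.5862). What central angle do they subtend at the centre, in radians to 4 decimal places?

2.8684 rad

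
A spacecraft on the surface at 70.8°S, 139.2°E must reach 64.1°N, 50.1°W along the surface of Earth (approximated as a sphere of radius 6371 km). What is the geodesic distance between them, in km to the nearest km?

19173 km

In radians: φ₁ = -1.2357, φ₂ = 1.1188, Δλ = 170.700° = 2.9793 rad.
cos c = sin φ₁ sin φ₂ + cos φ₁ cos φ₂ cos Δλ = (-0.9444)(0.8996) + (0.3289)(0.4368)(-0.9869) = -0.99128,
so c = arccos(-0.99128) = 3.00945 rad.
Distance = R·c = 6371 × 3.0095 ≈ 19173 km.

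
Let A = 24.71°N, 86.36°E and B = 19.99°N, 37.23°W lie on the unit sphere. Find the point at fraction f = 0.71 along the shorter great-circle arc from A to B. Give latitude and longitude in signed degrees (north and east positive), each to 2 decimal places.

Central angle δ = 1.9065 rad. Interpolating on the sphere with fraction f = 0.71:
P = [sin((1−f)δ)·A + sin(fδ)·B] / sin δ = 0.5562·A + 1.0342·B in Cartesian coordinates,
giving P = (0.8059, -0.0838, 0.5861), i.e. latitude 35.88°, longitude -5.94°.

35.88°, -5.94°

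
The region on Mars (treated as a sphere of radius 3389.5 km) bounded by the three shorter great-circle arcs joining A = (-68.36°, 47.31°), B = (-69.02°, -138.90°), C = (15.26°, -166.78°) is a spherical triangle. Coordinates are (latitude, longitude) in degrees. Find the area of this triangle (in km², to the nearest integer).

6071646 km²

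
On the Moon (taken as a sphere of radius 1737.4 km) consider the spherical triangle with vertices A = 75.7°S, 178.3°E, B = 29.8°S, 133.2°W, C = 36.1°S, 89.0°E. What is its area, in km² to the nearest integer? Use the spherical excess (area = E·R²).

Side lengths (central angles): a = 1.7994, b = 0.9602, c = 0.8975 rad; semiperimeter s = 1.8285.
By l'Huilier's theorem, tan(E/4) = √[tan(s/2) tan((s−a)/2) tan((s−b)/2) tan((s−c)/2)], giving spherical excess E = 0.2650 rad.
Area = E·R² = 0.2650 × (1737.4)² ≈ 799945 km².

799945 km²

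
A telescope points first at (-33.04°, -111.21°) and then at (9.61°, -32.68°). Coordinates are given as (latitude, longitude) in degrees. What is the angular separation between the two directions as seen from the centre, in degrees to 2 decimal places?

In radians: φ₁ = -0.5767, φ₂ = 0.1677, Δλ = 78.530° = 1.3706 rad.
cos c = sin φ₁ sin φ₂ + cos φ₁ cos φ₂ cos Δλ = (-0.5452)(0.1669) + (0.8383)(0.9860)(0.1989) = 0.07334,
so c = arccos(0.07334) = 1.49739 rad.
So the angular separation is 85.79°.

85.79°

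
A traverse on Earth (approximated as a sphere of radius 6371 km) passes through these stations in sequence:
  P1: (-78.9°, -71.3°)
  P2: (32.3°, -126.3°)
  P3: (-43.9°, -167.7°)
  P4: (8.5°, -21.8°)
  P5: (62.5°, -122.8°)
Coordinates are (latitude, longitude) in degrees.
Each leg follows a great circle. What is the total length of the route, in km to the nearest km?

46913 km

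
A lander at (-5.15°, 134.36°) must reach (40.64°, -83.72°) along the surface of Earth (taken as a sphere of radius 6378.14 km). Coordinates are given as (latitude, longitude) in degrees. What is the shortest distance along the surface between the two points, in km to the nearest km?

14560 km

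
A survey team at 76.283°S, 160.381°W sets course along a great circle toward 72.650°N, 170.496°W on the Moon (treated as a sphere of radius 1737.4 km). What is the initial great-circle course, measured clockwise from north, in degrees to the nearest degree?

354°

Δλ = -10.115° = -0.1765 rad.
y = sin Δλ · cos φ₂ = (-0.1756)(0.2982) = -0.0524
x = cos φ₁ sin φ₂ − sin φ₁ cos φ₂ cos Δλ = (0.2371)(0.9545) − (-0.9715)(0.2982)(0.9845) = 0.5115
θ = atan2(y, x) = -5.85°; adding 360° gives 354°.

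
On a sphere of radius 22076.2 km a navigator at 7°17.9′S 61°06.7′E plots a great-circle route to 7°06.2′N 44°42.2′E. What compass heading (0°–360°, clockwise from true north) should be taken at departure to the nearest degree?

311°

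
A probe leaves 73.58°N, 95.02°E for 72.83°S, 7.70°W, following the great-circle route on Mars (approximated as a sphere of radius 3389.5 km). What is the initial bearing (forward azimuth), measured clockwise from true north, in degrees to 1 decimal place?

Δλ = -102.720° = -1.7928 rad.
y = sin Δλ · cos φ₂ = (-0.9755)(0.2952) = -0.2880
x = cos φ₁ sin φ₂ − sin φ₁ cos φ₂ cos Δλ = (0.2827)(-0.9554) − (0.9592)(0.2952)(-0.2202) = -0.2077
θ = atan2(y, x) = -125.81°; adding 360° gives 234.2°.

234.2°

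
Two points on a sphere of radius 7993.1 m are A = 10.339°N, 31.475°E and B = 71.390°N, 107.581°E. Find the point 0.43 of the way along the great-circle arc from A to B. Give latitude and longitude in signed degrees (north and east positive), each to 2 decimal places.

40.79°, 44.62°

Central angle δ = 1.3228 rad. Interpolating on the sphere with fraction f = 0.43:
P = [sin((1−f)δ)·A + sin(fδ)·B] / sin δ = 0.7062·A + 0.5556·B in Cartesian coordinates,
giving P = (0.5389, 0.5317, 0.6533), i.e. latitude 40.79°, longitude 44.62°.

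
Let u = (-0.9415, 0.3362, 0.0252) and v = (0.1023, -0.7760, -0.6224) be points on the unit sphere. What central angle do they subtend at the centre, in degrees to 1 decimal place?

u·v = -0.3729; |u| = 1.0000, |v| = 1.0000.
cos θ = (u·v)/(|u||v|) = -0.3729, so θ = 111.9°.

111.9°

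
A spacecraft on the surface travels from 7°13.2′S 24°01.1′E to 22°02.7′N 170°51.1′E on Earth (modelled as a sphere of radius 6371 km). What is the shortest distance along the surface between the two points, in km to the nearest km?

16098 km

With latitudes φ₁ = -7.220°, φ₂ = 22.045° and longitude difference Δλ = 146.833°:
cos c = sin φ₁ sin φ₂ + cos φ₁ cos φ₂ cos Δλ = (-0.1257)(0.3753) + (0.9921)(0.9269)(-0.8371) = -0.81690,
so c = arccos(-0.81690) = 2.52682 rad.
Distance = R·c = 6371 × 2.5268 ≈ 16098 km.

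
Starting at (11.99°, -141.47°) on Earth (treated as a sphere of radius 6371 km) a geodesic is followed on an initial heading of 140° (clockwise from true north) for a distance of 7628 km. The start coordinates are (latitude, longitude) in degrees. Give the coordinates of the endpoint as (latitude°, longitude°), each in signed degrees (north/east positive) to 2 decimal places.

Angular distance δ = d/R = 7628/6371 = 1.19730 rad; initial bearing θ = 2.4435 rad.
sin φ₂ = sin φ₁ cos δ + cos φ₁ sin δ cos θ = (0.2077)(0.3649) + (0.9782)(0.9311)(-0.7660) = -0.6219, so φ₂ = -38.45°.
Δλ = atan2(sin θ sin δ cos φ₁, cos δ − sin φ₁ sin φ₂) = atan2(0.5854, 0.4941) = 49.837°.
λ₂ = -141.470° + 49.837° = -91.63°.

-38.45°, -91.63°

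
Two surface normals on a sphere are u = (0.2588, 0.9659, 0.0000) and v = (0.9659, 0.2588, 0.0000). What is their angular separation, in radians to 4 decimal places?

u·v = 0.4999; |u| = 1.0000, |v| = 1.0000.
cos θ = (u·v)/(|u||v|) = 0.5000, so θ = 1.0472 rad.

1.0472 rad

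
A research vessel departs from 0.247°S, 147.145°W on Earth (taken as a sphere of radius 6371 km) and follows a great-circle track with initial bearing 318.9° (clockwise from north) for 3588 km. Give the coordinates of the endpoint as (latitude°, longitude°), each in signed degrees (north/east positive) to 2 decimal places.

23.49°, -169.64°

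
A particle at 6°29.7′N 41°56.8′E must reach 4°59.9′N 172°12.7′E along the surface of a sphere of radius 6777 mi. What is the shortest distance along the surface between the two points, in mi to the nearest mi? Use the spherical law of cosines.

Let φ₁ = 0.1134 rad, φ₂ = 0.0872 rad, and Δλ = 2.2736 rad.
cos c = sin φ₁ sin φ₂ + cos φ₁ cos φ₂ cos Δλ = (0.1131)(0.0871) + (0.9936)(0.9962)(-0.6463) = -0.62988,
so c = arccos(-0.62988) = 2.25219 rad.
Distance = R·c = 6777 × 2.2522 ≈ 15263 mi.

15263 mi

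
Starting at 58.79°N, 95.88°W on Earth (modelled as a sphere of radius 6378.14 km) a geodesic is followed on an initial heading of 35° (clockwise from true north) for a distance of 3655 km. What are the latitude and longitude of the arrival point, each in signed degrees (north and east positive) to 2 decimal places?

Angular distance δ = d/R = 3655/6378.14 = 0.57305 rad; initial bearing θ = 0.6109 rad.
sin φ₂ = sin φ₁ cos δ + cos φ₁ sin δ cos θ = (0.8553)(0.8403) + (0.5182)(0.5422)(0.8192) = 0.9488, so φ₂ = 71.58°.
Δλ = atan2(sin θ sin δ cos φ₁, cos δ − sin φ₁ sin φ₂) = atan2(0.1611, 0.0288) = 79.875°.
λ₂ = -95.880° + 79.875° = -16.00°.

71.58°, -16.00°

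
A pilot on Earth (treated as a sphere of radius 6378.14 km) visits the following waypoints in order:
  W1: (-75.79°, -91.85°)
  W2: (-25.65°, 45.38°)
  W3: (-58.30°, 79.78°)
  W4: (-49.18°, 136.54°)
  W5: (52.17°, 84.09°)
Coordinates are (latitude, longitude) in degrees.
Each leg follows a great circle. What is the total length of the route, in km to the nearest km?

28952 km

Leg W1→W2: central angle 1.3107 rad, distance 8359.8 km.
Leg W2→W3: central angle 0.7088 rad, distance 4520.9 km.
Leg W3→W4: central angle 0.5878 rad, distance 3749.2 km.
Leg W4→W5: central angle 1.9320 rad, distance 12322.4 km.
Total: 8359.8 + 4520.9 + 3749.2 + 12322.4 ≈ 28952 km.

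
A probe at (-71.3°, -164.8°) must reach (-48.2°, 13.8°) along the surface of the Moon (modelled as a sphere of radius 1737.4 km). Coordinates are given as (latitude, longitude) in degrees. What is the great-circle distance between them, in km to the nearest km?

1834 km

With latitudes φ₁ = -71.300°, φ₂ = -48.200° and longitude difference Δλ = 178.600°:
cos c = sin φ₁ sin φ₂ + cos φ₁ cos φ₂ cos Δλ = (-0.9472)(-0.7455) + (0.3206)(0.6665)(-0.9997) = 0.49249,
so c = arccos(0.49249) = 1.05585 rad.
Distance = R·c = 1737.4 × 1.0559 ≈ 1834 km.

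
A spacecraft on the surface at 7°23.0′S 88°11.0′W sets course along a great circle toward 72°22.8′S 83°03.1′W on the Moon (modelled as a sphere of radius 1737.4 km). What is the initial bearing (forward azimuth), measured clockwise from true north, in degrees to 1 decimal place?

Δλ = 5.132° = 0.0896 rad.
y = sin Δλ · cos φ₂ = (0.0894)(0.3027) = 0.0271
x = cos φ₁ sin φ₂ − sin φ₁ cos φ₂ cos Δλ = (0.9917)(-0.9531) − (-0.1285)(0.3027)(0.9960) = -0.9064
θ = atan2(y, x) = 178.29°, so the bearing is 178.3°.

178.3°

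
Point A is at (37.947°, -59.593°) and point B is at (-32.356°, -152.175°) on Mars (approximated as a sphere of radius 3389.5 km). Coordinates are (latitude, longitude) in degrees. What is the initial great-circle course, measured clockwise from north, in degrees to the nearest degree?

Δλ = -92.582° = -1.6159 rad.
y = sin Δλ · cos φ₂ = (-0.9990)(0.8447) = -0.8439
x = cos φ₁ sin φ₂ − sin φ₁ cos φ₂ cos Δλ = (0.7886)(-0.5352) − (0.6149)(0.8447)(-0.0450) = -0.3986
θ = atan2(y, x) = -115.28°; adding 360° gives 245°.

245°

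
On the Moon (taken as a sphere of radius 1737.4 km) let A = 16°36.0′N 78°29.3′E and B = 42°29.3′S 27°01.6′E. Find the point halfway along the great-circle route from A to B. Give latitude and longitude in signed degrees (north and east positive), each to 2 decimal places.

Central angle δ = 1.3209 rad. Interpolating on the sphere with fraction f = 0.5:
P = [sin((1−f)δ)·A + sin(fδ)·B] / sin δ = 0.6331·A + 0.6331·B in Cartesian coordinates,
giving P = (0.5370, 0.8067, -0.2468), i.e. latitude -14.29°, longitude 56.35°.

-14.29°, 56.35°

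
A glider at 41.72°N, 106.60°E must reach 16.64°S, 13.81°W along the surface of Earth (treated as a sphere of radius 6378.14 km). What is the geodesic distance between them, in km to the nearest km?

13753 km

Let φ₁ = 0.7282 rad, φ₂ = -0.2904 rad, and Δλ = -2.1016 rad.
cos c = sin φ₁ sin φ₂ + cos φ₁ cos φ₂ cos Δλ = (0.6655)(-0.2864) + (0.7464)(0.9581)(-0.5062) = -0.55257,
so c = arccos(-0.55257) = 2.15624 rad.
Distance = R·c = 6378.14 × 2.1562 ≈ 13753 km.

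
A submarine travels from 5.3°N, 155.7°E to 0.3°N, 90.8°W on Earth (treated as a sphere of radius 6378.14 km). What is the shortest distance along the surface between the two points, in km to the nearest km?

12620 km

In radians: φ₁ = 0.0925, φ₂ = 0.0052, Δλ = 113.500° = 1.9809 rad.
cos c = sin φ₁ sin φ₂ + cos φ₁ cos φ₂ cos Δλ = (0.0924)(0.0052) + (0.9957)(1.0000)(-0.3987) = -0.39656,
so c = arccos(-0.39656) = 1.97856 rad.
Distance = R·c = 6378.14 × 1.9786 ≈ 12620 km.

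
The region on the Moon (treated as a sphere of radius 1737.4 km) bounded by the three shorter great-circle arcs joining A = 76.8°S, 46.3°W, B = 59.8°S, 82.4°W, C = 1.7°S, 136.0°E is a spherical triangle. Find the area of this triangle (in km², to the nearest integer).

1296739 km²

Side lengths (central angles): a = 1.9481, b = 1.7713, c = 0.3646 rad; semiperimeter s = 2.0420.
By l'Huilier's theorem, tan(E/4) = √[tan(s/2) tan((s−a)/2) tan((s−b)/2) tan((s−c)/2)], giving spherical excess E = 0.4296 rad.
Area = E·R² = 0.4296 × (1737.4)² ≈ 1296739 km².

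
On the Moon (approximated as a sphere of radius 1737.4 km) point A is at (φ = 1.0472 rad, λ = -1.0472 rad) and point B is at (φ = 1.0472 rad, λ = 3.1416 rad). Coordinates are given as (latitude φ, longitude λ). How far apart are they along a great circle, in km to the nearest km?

1556 km

In radians: φ₁ = 1.0472, φ₂ = 1.0472, Δλ = -119.999° = -2.0944 rad.
cos c = sin φ₁ sin φ₂ + cos φ₁ cos φ₂ cos Δλ = (0.8660)(0.8660) + (0.5000)(0.5000)(-0.5000) = 0.62501,
so c = arccos(0.62501) = 0.89566 rad.
Distance = R·c = 1737.4 × 0.8957 ≈ 1556 km.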